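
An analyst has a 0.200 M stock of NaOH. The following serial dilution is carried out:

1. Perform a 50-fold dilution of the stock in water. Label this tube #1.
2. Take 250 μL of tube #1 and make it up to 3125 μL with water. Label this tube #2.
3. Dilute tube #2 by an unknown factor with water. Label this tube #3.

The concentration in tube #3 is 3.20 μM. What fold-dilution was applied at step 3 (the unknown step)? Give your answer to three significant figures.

100-fold

Step 1: 50-fold → factor 50
Step 2: 250 μL brought to 3125 μL → factor 3125/250 = 12.5
Step 3: unknown factor x
Product of known-step factors = 625
Overall factor = 0.200 M / (3.20 μM) = 62500
x = 62500 / 625 = 100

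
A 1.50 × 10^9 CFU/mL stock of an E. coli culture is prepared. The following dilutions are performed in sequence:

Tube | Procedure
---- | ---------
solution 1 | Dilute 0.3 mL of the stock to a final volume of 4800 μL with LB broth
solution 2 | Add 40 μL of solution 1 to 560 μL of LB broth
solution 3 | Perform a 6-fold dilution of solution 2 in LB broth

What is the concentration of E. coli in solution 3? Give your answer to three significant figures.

1.04 × 10^6 CFU/mL

Step 1: 0.3 mL brought to 4800 μL → factor 4.8/0.3 = 16
Step 2: 40 μL + 560 μL = 600 μL total → factor 600/40 = 15
Step 3: 6-fold → factor 6
Overall dilution factor = 16 × 15 × 6 = 1440
Final = 1.50 × 10^9 CFU/mL / 1440 = 1.04 × 10^6 CFU/mL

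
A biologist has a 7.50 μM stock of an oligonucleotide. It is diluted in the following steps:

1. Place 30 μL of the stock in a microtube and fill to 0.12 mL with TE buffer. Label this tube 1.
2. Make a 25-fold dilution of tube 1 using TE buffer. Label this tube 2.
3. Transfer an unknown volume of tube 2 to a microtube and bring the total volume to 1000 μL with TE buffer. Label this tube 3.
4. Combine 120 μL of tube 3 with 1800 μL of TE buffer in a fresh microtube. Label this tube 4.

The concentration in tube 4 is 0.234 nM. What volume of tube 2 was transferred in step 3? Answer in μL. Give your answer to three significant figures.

Step 1: 30 μL brought to 0.12 mL → factor 120/30 = 4
Step 2: 25-fold → factor 25
Step 3: v brought to 1000 μL → factor = 1000 μL/v
Step 4: 120 μL + 1800 μL = 1920 μL total → factor 1920/120 = 16
Product of known-step factors = 1600
Overall factor = 7.50 μM / (0.234 nM) = 32051
Step-3 factor = 32051 / 1600 = 20.032
v = 1000 μL / 20.032 = 49.9 μL

49.9 μL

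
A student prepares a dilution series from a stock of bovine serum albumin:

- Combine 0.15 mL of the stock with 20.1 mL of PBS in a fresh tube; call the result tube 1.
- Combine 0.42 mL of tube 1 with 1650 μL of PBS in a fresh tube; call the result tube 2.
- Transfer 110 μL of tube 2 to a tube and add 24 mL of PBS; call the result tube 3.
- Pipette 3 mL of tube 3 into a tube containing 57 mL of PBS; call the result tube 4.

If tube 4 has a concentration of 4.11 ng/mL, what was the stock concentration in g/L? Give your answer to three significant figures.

Step 1: 0.15 mL + 20.1 mL = 20.25 mL total → factor 20.25/0.15 = 135
Step 2: 0.42 mL + 1650 μL = 2.07 mL total → factor 2.07/0.42 = 4.9286
Step 3: 110 μL + 24 mL = 24110 μL total → factor 24110/110 = 219.18
Step 4: 3 mL + 57 mL = 60 mL total → factor 60/3 = 20
Overall dilution factor = 135 × 4.9286 × 219.18 × 20 = 2.9167 × 10^6
Stock = 4.11 ng/mL × 2.9167 × 10^6 = 1.199 × 10^7 ng/mL = 12.0 g/L

12.0 g/L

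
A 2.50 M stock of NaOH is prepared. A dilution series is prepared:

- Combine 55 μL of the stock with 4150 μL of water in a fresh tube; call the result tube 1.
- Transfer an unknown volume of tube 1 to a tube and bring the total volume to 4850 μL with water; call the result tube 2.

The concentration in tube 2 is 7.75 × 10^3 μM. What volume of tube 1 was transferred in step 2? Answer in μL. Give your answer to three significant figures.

Step 1: 55 μL + 4150 μL = 4205 μL total → factor 4205/55 = 76.455
Step 2: v brought to 4850 μL → factor = 4850 μL/v
Product of known-step factors = 76.455
Overall factor = 2.50 M / (7.75 × 10^3 μM) = 322.58
Step-2 factor = 322.58 / 76.455 = 4.2192
v = 4850 μL / 4.2192 = 1.15 × 10^3 μL

1.15 × 10^3 μL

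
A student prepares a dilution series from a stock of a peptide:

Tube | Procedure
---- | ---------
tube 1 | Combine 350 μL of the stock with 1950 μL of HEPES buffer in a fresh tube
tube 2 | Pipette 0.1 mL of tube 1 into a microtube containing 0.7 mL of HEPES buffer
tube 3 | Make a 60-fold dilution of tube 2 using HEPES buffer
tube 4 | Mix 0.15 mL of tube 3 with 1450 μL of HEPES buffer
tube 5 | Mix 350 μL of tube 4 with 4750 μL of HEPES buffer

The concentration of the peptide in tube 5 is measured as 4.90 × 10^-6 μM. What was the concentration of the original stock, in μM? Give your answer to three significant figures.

Step 1: 350 μL + 1950 μL = 2300 μL total → factor 2300/350 = 6.5714
Step 2: 0.1 mL + 0.7 mL = 0.8 mL total → factor 0.8/0.1 = 8
Step 3: 60-fold → factor 60
Step 4: 0.15 mL + 1450 μL = 1.6 mL total → factor 1.6/0.15 = 10.667
Step 5: 350 μL + 4750 μL = 5100 μL total → factor 5100/350 = 14.571
Overall dilution factor = 6.5714 × 8 × 60 × 10.667 × 14.571 = 4.9027 × 10^5
Stock = 4.90 × 10^-6 μM × 4.9027 × 10^5 = 2.40 μM

2.40 μM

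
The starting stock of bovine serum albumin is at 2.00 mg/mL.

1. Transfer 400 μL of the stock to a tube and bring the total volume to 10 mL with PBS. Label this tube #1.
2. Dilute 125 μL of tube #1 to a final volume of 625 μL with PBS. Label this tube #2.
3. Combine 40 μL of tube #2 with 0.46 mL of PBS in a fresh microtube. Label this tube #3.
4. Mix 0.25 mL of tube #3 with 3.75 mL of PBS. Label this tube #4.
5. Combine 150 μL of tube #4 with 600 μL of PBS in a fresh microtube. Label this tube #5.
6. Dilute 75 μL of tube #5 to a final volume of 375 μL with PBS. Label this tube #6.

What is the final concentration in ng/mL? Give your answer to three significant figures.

3.20 ng/mL

Step 1: 400 μL brought to 10 mL → factor 10000/400 = 25
Step 2: 125 μL brought to 625 μL → factor 625/125 = 5
Step 3: 40 μL + 0.46 mL = 500 μL total → factor 500/40 = 12.5
Step 4: 0.25 mL + 3.75 mL = 4 mL total → factor 4/0.25 = 16
Step 5: 150 μL + 600 μL = 750 μL total → factor 750/150 = 5
Step 6: 75 μL brought to 375 μL → factor 375/75 = 5
Overall dilution factor = 25 × 5 × 12.5 × 16 × 5 × 5 = 6.25 × 10^5
Final = 2.00 mg/mL / 6.25 × 10^5 = 3.200 × 10^-6 mg/mL = 3.20 ng/mL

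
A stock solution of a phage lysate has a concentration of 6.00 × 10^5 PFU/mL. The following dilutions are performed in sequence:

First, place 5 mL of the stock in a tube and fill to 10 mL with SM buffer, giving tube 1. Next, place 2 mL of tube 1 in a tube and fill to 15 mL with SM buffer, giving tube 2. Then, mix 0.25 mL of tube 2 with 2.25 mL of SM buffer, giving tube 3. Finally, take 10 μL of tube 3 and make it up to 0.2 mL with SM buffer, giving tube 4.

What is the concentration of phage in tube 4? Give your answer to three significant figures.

200 PFU/mL

Step 1: 5 mL brought to 10 mL → factor 10/5 = 2
Step 2: 2 mL brought to 15 mL → factor 15/2 = 7.5
Step 3: 0.25 mL + 2.25 mL = 2.5 mL total → factor 2.5/0.25 = 10
Step 4: 10 μL brought to 0.2 mL → factor 200/10 = 20
Overall dilution factor = 2 × 7.5 × 10 × 20 = 3000
Final = 6.00 × 10^5 PFU/mL / 3000 = 200 PFU/mL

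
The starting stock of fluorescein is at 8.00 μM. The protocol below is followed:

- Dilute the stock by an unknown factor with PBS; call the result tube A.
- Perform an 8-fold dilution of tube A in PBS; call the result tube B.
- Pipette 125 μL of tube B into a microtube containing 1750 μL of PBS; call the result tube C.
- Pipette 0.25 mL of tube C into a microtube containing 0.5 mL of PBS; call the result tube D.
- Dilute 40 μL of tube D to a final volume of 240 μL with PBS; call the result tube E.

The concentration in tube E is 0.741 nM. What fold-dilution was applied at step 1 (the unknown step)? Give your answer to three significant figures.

5.00-fold

Step 1: unknown factor x
Step 2: 8-fold → factor 8
Step 3: 125 μL + 1750 μL = 1875 μL total → factor 1875/125 = 15
Step 4: 0.25 mL + 0.5 mL = 0.75 mL total → factor 0.75/0.25 = 3
Step 5: 40 μL brought to 240 μL → factor 240/40 = 6
Product of known-step factors = 2160
Overall factor = 8.00 μM / (0.741 nM) = 10796
x = 10796 / 2160 = 5.00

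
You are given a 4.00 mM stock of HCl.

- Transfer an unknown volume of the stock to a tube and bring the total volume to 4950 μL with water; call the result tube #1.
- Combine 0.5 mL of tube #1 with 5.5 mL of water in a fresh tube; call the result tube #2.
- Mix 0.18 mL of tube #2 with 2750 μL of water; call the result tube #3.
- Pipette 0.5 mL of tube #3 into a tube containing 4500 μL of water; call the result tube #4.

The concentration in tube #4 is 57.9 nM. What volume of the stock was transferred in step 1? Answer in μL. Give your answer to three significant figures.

Step 1: v brought to 4950 μL → factor = 4950 μL/v
Step 2: 0.5 mL + 5.5 mL = 6 mL total → factor 6/0.5 = 12
Step 3: 0.18 mL + 2750 μL = 2.93 mL total → factor 2.93/0.18 = 16.278
Step 4: 0.5 mL + 4500 μL = 5 mL total → factor 5/0.5 = 10
Product of known-step factors = 1953.3
Overall factor = 4.00 mM / (57.9 nM) = 69085
Step-1 factor = 69085 / 1953.3 = 35.368
v = 4950 μL / 35.368 = 140 μL

140 μL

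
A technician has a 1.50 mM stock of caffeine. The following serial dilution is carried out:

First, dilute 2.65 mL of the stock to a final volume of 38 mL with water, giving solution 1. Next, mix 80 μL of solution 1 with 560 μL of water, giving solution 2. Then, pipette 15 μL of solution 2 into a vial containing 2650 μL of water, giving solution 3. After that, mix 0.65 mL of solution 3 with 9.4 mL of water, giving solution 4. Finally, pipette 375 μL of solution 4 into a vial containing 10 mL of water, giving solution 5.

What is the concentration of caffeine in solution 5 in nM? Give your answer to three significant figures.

0.172 nM

Step 1: 2.65 mL brought to 38 mL → factor 38/2.65 = 14.34
Step 2: 80 μL + 560 μL = 640 μL total → factor 640/80 = 8
Step 3: 15 μL + 2650 μL = 2665 μL total → factor 2665/15 = 177.67
Step 4: 0.65 mL + 9.4 mL = 10.05 mL total → factor 10.05/0.65 = 15.462
Step 5: 375 μL + 10 mL = 10375 μL total → factor 10375/375 = 27.667
Overall dilution factor = 14.34 × 8 × 177.67 × 15.462 × 27.667 = 8.7185 × 10^6
Final = 1.50 mM / 8.7185 × 10^6 = 1.720 × 10^-7 mM = 0.172 nM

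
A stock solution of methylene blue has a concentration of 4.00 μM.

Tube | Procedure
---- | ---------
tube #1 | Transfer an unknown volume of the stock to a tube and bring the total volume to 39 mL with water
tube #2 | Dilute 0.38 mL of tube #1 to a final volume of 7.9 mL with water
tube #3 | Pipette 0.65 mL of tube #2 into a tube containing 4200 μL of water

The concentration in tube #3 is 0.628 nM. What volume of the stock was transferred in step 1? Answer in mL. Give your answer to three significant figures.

0.950 mL

Step 1: v brought to 39 mL → factor = 39 mL/v
Step 2: 0.38 mL brought to 7.9 mL → factor 7.9/0.38 = 20.789
Step 3: 0.65 mL + 4200 μL = 4.85 mL total → factor 4.85/0.65 = 7.4615
Product of known-step factors = 155.12
Overall factor = 4.00 μM / (0.628 nM) = 6369.4
Step-1 factor = 6369.4 / 155.12 = 41.061
v = 39 mL / 41.061 = 0.950 mL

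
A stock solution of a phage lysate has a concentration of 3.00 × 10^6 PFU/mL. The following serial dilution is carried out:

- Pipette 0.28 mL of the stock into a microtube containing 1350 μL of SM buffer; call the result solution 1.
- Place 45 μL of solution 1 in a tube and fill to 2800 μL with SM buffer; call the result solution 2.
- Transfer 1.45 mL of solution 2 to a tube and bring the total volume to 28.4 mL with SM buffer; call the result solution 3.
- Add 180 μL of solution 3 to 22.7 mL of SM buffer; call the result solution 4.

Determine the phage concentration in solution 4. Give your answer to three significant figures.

3.33 PFU/mL

Step 1: 0.28 mL + 1350 μL = 1.63 mL total → factor 1.63/0.28 = 5.8214
Step 2: 45 μL brought to 2800 μL → factor 2800/45 = 62.222
Step 3: 1.45 mL brought to 28.4 mL → factor 28.4/1.45 = 19.586
Step 4: 180 μL + 22.7 mL = 22880 μL total → factor 22880/180 = 127.11
Overall dilution factor = 5.8214 × 62.222 × 19.586 × 127.11 = 9.018 × 10^5
Final = 3.00 × 10^6 PFU/mL / 9.018 × 10^5 = 3.33 PFU/mL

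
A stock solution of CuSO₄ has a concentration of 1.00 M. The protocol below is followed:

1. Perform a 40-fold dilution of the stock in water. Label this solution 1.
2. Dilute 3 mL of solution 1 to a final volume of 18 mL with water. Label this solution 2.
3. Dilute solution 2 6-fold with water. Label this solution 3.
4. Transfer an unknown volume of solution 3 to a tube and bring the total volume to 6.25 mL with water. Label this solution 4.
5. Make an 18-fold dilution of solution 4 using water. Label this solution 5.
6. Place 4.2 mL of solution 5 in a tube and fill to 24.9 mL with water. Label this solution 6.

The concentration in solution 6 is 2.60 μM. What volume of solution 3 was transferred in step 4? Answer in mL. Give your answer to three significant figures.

2.50 mL

Step 1: 40-fold → factor 40
Step 2: 3 mL brought to 18 mL → factor 18/3 = 6
Step 3: 6-fold → factor 6
Step 4: v brought to 6.25 mL → factor = 6.25 mL/v
Step 5: 18-fold → factor 18
Step 6: 4.2 mL brought to 24.9 mL → factor 24.9/4.2 = 5.9286
Product of known-step factors = 1.5367 × 10^5
Overall factor = 1.00 M / (2.60 μM) = 3.8462 × 10^5
Step-4 factor = 3.8462 × 10^5 / 1.5367 × 10^5 = 2.5029
v = 6.25 mL / 2.5029 = 2.50 mL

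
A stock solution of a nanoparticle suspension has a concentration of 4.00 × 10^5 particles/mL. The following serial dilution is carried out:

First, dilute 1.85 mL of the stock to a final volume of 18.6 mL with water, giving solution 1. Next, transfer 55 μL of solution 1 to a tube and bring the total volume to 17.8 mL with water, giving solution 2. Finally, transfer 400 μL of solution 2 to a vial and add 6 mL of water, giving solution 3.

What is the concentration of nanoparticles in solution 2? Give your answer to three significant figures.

123 particles/mL

Step 1: 1.85 mL brought to 18.6 mL → factor 18.6/1.85 = 10.054
Step 2: 55 μL brought to 17.8 mL → factor 17800/55 = 323.64
Dilution factor through solution 2 = 10.054 × 323.64 = 3253.9
[solution 2] = 4.00 × 10^5 particles/mL / 3253.9 = 123 particles/mL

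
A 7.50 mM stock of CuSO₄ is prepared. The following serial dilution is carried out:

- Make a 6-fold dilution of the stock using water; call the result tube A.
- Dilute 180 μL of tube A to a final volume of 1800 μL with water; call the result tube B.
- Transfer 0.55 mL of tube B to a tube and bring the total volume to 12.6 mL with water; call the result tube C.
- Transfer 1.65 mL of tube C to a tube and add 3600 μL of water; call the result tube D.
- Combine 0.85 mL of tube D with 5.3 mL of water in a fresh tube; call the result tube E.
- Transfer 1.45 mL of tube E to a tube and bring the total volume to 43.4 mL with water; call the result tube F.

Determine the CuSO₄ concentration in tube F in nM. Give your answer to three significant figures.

Step 1: 6-fold → factor 6
Step 2: 180 μL brought to 1800 μL → factor 1800/180 = 10
Step 3: 0.55 mL brought to 12.6 mL → factor 12.6/0.55 = 22.909
Step 4: 1.65 mL + 3600 μL = 5.25 mL total → factor 5.25/1.65 = 3.1818
Step 5: 0.85 mL + 5.3 mL = 6.15 mL total → factor 6.15/0.85 = 7.2353
Step 6: 1.45 mL brought to 43.4 mL → factor 43.4/1.45 = 29.931
Overall dilution factor = 6 × 10 × 22.909 × 3.1818 × 7.2353 × 29.931 = 9.4714 × 10^5
Final = 7.50 mM / 9.4714 × 10^5 = 7.919 × 10^-6 mM = 7.92 nM

7.92 nM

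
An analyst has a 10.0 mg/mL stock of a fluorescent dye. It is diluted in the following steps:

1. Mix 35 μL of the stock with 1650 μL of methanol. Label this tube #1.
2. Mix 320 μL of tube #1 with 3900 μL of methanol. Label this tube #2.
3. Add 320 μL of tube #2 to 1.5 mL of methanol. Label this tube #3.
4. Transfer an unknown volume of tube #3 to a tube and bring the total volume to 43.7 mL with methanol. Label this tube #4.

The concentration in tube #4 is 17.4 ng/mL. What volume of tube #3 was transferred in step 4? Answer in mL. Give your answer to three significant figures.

0.275 mL

Step 1: 35 μL + 1650 μL = 1685 μL total → factor 1685/35 = 48.143
Step 2: 320 μL + 3900 μL = 4220 μL total → factor 4220/320 = 13.188
Step 3: 320 μL + 1.5 mL = 1820 μL total → factor 1820/320 = 5.6875
Step 4: v brought to 43.7 mL → factor = 43.7 mL/v
Product of known-step factors = 3610.9
Overall factor = 10.0 mg/mL / (17.4 ng/mL) = 5.7471 × 10^5
Step-4 factor = 5.7471 × 10^5 / 3610.9 = 159.16
v = 43.7 mL / 159.16 = 0.275 mL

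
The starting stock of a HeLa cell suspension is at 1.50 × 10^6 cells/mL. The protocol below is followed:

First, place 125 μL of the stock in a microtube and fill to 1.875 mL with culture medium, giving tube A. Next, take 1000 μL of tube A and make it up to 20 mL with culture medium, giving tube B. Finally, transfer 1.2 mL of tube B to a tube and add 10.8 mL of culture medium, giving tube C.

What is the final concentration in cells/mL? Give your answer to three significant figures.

500 cells/mL

Step 1: 125 μL brought to 1.875 mL → factor 1875/125 = 15
Step 2: 1000 μL brought to 20 mL → factor 20000/1000 = 20
Step 3: 1.2 mL + 10.8 mL = 12 mL total → factor 12/1.2 = 10
Overall dilution factor = 15 × 20 × 10 = 3000
Final = 1.50 × 10^6 cells/mL / 3000 = 500 cells/mL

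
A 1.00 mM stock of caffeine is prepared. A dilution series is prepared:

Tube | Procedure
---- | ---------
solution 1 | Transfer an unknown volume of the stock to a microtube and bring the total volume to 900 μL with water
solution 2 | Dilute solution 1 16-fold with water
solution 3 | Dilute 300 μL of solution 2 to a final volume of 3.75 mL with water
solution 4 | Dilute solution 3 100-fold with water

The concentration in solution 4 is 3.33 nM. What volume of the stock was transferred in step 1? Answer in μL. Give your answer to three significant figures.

59.9 μL

Step 1: v brought to 900 μL → factor = 900 μL/v
Step 2: 16-fold → factor 16
Step 3: 300 μL brought to 3.75 mL → factor 3750/300 = 12.5
Step 4: 100-fold → factor 100
Product of known-step factors = 20000
Overall factor = 1.00 mM / (3.33 nM) = 3.003 × 10^5
Step-1 factor = 3.003 × 10^5 / 20000 = 15.015
v = 900 μL / 15.015 = 59.9 μL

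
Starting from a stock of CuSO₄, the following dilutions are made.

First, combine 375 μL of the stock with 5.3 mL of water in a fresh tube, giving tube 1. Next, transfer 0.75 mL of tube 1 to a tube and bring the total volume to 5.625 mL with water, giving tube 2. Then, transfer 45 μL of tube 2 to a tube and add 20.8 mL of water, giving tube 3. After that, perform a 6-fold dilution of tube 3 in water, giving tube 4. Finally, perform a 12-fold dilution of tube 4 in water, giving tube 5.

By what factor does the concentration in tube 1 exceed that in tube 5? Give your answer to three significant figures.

Step 1: 375 μL + 5.3 mL = 5675 μL total → factor 5675/375 = 15.133
Step 2: 0.75 mL brought to 5.625 mL → factor 5.625/0.75 = 7.5
Step 3: 45 μL + 20.8 mL = 20845 μL total → factor 20845/45 = 463.22
Step 4: 6-fold → factor 6
Step 5: 12-fold → factor 12
Dilution factor to tube 1 = 15.133; to tube 5 = 3.7855 × 10^6
[tube 1]/[tube 5] = (factor to tube 5)/(factor to tube 1) = 3.7855 × 10^6/15.133 = 2.50 × 10^5

2.50 × 10^5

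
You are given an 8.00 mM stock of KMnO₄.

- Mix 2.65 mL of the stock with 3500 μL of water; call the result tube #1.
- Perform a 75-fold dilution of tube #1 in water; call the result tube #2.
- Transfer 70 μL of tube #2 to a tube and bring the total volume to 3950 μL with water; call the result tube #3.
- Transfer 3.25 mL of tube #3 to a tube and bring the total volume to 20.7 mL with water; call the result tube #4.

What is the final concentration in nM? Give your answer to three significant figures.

Step 1: 2.65 mL + 3500 μL = 6.15 mL total → factor 6.15/2.65 = 2.3208
Step 2: 75-fold → factor 75
Step 3: 70 μL brought to 3950 μL → factor 3950/70 = 56.429
Step 4: 3.25 mL brought to 20.7 mL → factor 20.7/3.25 = 6.3692
Overall dilution factor = 2.3208 × 75 × 56.429 × 6.3692 = 62557
Final = 8.00 mM / 62557 = 0.0001279 mM = 128 nM

128 nM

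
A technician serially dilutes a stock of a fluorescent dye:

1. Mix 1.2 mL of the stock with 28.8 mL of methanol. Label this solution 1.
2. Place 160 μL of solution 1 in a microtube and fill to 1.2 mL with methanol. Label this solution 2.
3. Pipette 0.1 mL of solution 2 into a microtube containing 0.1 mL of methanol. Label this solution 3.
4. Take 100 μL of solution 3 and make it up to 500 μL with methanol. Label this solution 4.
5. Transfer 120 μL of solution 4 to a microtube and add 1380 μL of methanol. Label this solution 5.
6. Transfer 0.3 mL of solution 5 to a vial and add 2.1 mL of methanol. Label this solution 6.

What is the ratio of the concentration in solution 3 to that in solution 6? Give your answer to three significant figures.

500

Step 1: 1.2 mL + 28.8 mL = 30 mL total → factor 30/1.2 = 25
Step 2: 160 μL brought to 1.2 mL → factor 1200/160 = 7.5
Step 3: 0.1 mL + 0.1 mL = 0.2 mL total → factor 0.2/0.1 = 2
Step 4: 100 μL brought to 500 μL → factor 500/100 = 5
Step 5: 120 μL + 1380 μL = 1500 μL total → factor 1500/120 = 12.5
Step 6: 0.3 mL + 2.1 mL = 2.4 mL total → factor 2.4/0.3 = 8
Dilution factor to solution 3 = 375; to solution 6 = 1.875 × 10^5
[solution 3]/[solution 6] = (factor to solution 6)/(factor to solution 3) = 1.875 × 10^5/375 = 500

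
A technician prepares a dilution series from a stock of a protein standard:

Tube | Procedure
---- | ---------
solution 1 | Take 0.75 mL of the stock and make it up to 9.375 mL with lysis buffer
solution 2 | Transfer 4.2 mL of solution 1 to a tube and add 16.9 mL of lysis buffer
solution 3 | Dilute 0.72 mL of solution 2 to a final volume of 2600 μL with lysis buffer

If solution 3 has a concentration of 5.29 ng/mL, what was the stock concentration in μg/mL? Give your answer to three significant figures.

1.20 μg/mL

Step 1: 0.75 mL brought to 9.375 mL → factor 9.375/0.75 = 12.5
Step 2: 4.2 mL + 16.9 mL = 21.1 mL total → factor 21.1/4.2 = 5.0238
Step 3: 0.72 mL brought to 2600 μL → factor 2.6/0.72 = 3.6111
Overall dilution factor = 12.5 × 5.0238 × 3.6111 = 226.77
Stock = 5.29 ng/mL × 226.77 = 1200 ng/mL = 1.20 μg/mL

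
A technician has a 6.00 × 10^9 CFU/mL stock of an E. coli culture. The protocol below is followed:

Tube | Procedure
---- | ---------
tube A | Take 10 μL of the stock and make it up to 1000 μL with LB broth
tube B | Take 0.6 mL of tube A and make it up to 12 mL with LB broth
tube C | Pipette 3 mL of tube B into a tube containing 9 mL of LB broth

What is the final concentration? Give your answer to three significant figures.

7.50 × 10^5 CFU/mL

Step 1: 10 μL brought to 1000 μL → factor 1000/10 = 100
Step 2: 0.6 mL brought to 12 mL → factor 12/0.6 = 20
Step 3: 3 mL + 9 mL = 12 mL total → factor 12/3 = 4
Overall dilution factor = 100 × 20 × 4 = 8000
Final = 6.00 × 10^9 CFU/mL / 8000 = 7.50 × 10^5 CFU/mL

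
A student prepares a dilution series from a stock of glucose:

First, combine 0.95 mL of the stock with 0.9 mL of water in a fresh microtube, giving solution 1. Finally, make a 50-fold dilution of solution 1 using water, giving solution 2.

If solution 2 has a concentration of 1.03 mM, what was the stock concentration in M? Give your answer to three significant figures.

0.100 M

Step 1: 0.95 mL + 0.9 mL = 1.85 mL total → factor 1.85/0.95 = 1.9474
Step 2: 50-fold → factor 50
Overall dilution factor = 1.9474 × 50 = 97.368
Stock = 1.03 mM × 97.368 = 100.3 mM = 0.100 M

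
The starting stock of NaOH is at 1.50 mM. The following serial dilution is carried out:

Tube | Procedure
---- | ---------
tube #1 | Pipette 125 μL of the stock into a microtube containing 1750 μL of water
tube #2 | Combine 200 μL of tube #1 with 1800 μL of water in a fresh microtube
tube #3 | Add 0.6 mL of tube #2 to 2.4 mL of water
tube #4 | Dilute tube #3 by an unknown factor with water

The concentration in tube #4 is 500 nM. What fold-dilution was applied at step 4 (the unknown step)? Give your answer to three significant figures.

Step 1: 125 μL + 1750 μL = 1875 μL total → factor 1875/125 = 15
Step 2: 200 μL + 1800 μL = 2000 μL total → factor 2000/200 = 10
Step 3: 0.6 mL + 2.4 mL = 3 mL total → factor 3/0.6 = 5
Step 4: unknown factor x
Product of known-step factors = 750
Overall factor = 1.50 mM / (500 nM) = 3000
x = 3000 / 750 = 4.00

4.00-fold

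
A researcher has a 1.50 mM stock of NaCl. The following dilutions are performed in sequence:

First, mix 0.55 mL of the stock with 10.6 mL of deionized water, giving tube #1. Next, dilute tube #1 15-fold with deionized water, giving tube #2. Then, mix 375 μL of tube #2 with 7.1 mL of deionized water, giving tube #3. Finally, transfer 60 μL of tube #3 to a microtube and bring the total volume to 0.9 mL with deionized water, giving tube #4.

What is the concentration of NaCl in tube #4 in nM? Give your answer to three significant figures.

16.5 nM

Step 1: 0.55 mL + 10.6 mL = 11.15 mL total → factor 11.15/0.55 = 20.273
Step 2: 15-fold → factor 15
Step 3: 375 μL + 7.1 mL = 7475 μL total → factor 7475/375 = 19.933
Step 4: 60 μL brought to 0.9 mL → factor 900/60 = 15
Overall dilution factor = 20.273 × 15 × 19.933 × 15 = 90923
Final = 1.50 mM / 90923 = 1.650 × 10^-5 mM = 16.5 nM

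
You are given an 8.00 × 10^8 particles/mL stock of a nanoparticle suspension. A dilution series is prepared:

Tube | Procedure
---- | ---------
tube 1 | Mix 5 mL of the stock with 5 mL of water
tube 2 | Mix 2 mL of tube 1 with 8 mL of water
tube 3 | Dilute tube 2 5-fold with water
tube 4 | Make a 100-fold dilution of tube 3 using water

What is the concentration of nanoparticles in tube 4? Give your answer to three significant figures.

1.60 × 10^5 particles/mL

Step 1: 5 mL + 5 mL = 10 mL total → factor 10/5 = 2
Step 2: 2 mL + 8 mL = 10 mL total → factor 10/2 = 5
Step 3: 5-fold → factor 5
Step 4: 100-fold → factor 100
Overall dilution factor = 2 × 5 × 5 × 100 = 5000
Final = 8.00 × 10^8 particles/mL / 5000 = 1.60 × 10^5 particles/mL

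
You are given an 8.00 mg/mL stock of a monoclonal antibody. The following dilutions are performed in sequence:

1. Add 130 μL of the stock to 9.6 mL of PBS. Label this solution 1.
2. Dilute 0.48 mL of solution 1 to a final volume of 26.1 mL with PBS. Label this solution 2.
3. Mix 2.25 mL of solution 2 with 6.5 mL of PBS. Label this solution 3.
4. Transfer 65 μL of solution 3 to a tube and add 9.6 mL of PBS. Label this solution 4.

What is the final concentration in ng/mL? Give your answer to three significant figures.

Step 1: 130 μL + 9.6 mL = 9730 μL total → factor 9730/130 = 74.846
Step 2: 0.48 mL brought to 26.1 mL → factor 26.1/0.48 = 54.375
Step 3: 2.25 mL + 6.5 mL = 8.75 mL total → factor 8.75/2.25 = 3.8889
Step 4: 65 μL + 9.6 mL = 9665 μL total → factor 9665/65 = 148.69
Overall dilution factor = 74.846 × 54.375 × 3.8889 × 148.69 = 2.3533 × 10^6
Final = 8.00 mg/mL / 2.3533 × 10^6 = 3.399 × 10^-6 mg/mL = 3.40 ng/mL

3.40 ng/mL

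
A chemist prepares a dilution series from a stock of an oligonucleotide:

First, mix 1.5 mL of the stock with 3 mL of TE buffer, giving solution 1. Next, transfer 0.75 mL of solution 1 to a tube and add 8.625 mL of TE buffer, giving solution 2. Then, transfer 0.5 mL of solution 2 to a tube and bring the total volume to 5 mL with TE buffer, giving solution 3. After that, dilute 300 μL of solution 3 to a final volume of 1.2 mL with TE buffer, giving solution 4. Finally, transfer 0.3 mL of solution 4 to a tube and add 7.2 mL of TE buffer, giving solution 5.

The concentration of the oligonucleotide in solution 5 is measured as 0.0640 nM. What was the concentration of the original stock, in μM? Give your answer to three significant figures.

2.40 μM

Step 1: 1.5 mL + 3 mL = 4.5 mL total → factor 4.5/1.5 = 3
Step 2: 0.75 mL + 8.625 mL = 9.375 mL total → factor 9.375/0.75 = 12.5
Step 3: 0.5 mL brought to 5 mL → factor 5/0.5 = 10
Step 4: 300 μL brought to 1.2 mL → factor 1200/300 = 4
Step 5: 0.3 mL + 7.2 mL = 7.5 mL total → factor 7.5/0.3 = 25
Overall dilution factor = 3 × 12.5 × 10 × 4 × 25 = 37500
Stock = 0.0640 nM × 37500 = 2400 nM = 2.40 μM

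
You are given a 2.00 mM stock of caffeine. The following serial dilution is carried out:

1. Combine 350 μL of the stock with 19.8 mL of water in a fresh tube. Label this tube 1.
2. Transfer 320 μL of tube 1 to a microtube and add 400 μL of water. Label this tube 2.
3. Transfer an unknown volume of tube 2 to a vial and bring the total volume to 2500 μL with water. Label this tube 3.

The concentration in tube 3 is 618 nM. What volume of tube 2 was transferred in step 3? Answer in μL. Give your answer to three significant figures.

Step 1: 350 μL + 19.8 mL = 20150 μL total → factor 20150/350 = 57.571
Step 2: 320 μL + 400 μL = 720 μL total → factor 720/320 = 2.25
Step 3: v brought to 2500 μL → factor = 2500 μL/v
Product of known-step factors = 129.54
Overall factor = 2.00 mM / (618 nM) = 3236.2
Step-3 factor = 3236.2 / 129.54 = 24.983
v = 2500 μL / 24.983 = 100 μL

100 μL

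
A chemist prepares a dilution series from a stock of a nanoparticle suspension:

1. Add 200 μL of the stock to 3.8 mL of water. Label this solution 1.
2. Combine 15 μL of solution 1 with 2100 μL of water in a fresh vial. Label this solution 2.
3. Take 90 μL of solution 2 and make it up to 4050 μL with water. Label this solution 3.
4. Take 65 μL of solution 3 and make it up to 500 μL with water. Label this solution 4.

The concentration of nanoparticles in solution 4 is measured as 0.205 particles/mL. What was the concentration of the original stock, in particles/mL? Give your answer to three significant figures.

Step 1: 200 μL + 3.8 mL = 4000 μL total → factor 4000/200 = 20
Step 2: 15 μL + 2100 μL = 2115 μL total → factor 2115/15 = 141
Step 3: 90 μL brought to 4050 μL → factor 4050/90 = 45
Step 4: 65 μL brought to 500 μL → factor 500/65 = 7.6923
Overall dilution factor = 20 × 141 × 45 × 7.6923 = 9.7615 × 10^5
Stock = 0.205 particles/mL × 9.7615 × 10^5 = 2.00 × 10^5 particles/mL

2.00 × 10^5 particles/mL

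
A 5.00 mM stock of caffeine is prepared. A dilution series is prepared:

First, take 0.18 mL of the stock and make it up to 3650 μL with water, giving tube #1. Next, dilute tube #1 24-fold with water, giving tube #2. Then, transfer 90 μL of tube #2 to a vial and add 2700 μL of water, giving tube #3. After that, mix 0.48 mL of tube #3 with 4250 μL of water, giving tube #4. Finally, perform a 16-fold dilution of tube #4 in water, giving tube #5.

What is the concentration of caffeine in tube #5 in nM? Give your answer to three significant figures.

2.10 nM

Step 1: 0.18 mL brought to 3650 μL → factor 3.65/0.18 = 20.278
Step 2: 24-fold → factor 24
Step 3: 90 μL + 2700 μL = 2790 μL total → factor 2790/90 = 31
Step 4: 0.48 mL + 4250 μL = 4.73 mL total → factor 4.73/0.48 = 9.8542
Step 5: 16-fold → factor 16
Overall dilution factor = 20.278 × 24 × 31 × 9.8542 × 16 = 2.3787 × 10^6
Final = 5.00 mM / 2.3787 × 10^6 = 2.102 × 10^-6 mM = 2.10 nM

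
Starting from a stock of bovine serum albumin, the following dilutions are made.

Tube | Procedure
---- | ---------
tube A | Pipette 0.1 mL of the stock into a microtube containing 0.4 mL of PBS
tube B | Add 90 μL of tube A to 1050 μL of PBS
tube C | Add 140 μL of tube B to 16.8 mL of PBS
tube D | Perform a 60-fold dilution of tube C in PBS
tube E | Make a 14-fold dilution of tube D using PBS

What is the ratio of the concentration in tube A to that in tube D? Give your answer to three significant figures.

9.20 × 10^4

Step 1: 0.1 mL + 0.4 mL = 0.5 mL total → factor 0.5/0.1 = 5
Step 2: 90 μL + 1050 μL = 1140 μL total → factor 1140/90 = 12.667
Step 3: 140 μL + 16.8 mL = 16940 μL total → factor 16940/140 = 121
Step 4: 60-fold → factor 60
Dilution factor to tube A = 5; to tube D = 4.598 × 10^5
[tube A]/[tube D] = (factor to tube D)/(factor to tube A) = 4.598 × 10^5/5 = 9.20 × 10^4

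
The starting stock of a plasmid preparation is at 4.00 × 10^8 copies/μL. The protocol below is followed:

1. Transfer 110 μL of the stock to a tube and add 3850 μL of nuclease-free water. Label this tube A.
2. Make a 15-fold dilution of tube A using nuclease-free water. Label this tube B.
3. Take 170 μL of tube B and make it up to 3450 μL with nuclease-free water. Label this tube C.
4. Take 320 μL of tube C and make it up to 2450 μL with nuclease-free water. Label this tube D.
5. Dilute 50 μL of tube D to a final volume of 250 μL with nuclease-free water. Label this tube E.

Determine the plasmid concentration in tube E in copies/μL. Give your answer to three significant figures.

953 copies/μL

Step 1: 110 μL + 3850 μL = 3960 μL total → factor 3960/110 = 36
Step 2: 15-fold → factor 15
Step 3: 170 μL brought to 3450 μL → factor 3450/170 = 20.294
Step 4: 320 μL brought to 2450 μL → factor 2450/320 = 7.6562
Step 5: 50 μL brought to 250 μL → factor 250/50 = 5
Overall dilution factor = 36 × 15 × 20.294 × 7.6562 × 5 = 4.1952 × 10^5
Final = 4.00 × 10^8 copies/μL / 4.1952 × 10^5 = 953 copies/μL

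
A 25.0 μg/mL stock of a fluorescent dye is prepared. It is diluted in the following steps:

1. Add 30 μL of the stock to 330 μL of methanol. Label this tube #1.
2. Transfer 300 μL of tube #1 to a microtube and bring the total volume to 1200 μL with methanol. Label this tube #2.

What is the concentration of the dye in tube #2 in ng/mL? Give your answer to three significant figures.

Step 1: 30 μL + 330 μL = 360 μL total → factor 360/30 = 12
Step 2: 300 μL brought to 1200 μL → factor 1200/300 = 4
Overall dilution factor = 12 × 4 = 48
Final = 25.0 μg/mL / 48 = 0.5208 μg/mL = 521 ng/mL

521 ng/mL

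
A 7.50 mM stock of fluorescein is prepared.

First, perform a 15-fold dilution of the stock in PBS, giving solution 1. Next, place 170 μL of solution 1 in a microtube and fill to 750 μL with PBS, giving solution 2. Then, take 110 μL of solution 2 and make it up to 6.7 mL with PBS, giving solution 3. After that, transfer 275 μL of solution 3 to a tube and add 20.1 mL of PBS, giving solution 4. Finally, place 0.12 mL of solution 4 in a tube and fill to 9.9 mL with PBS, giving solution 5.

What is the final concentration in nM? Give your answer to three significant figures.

Step 1: 15-fold → factor 15
Step 2: 170 μL brought to 750 μL → factor 750/170 = 4.4118
Step 3: 110 μL brought to 6.7 mL → factor 6700/110 = 60.909
Step 4: 275 μL + 20.1 mL = 20375 μL total → factor 20375/275 = 74.091
Step 5: 0.12 mL brought to 9.9 mL → factor 9.9/0.12 = 82.5
Overall dilution factor = 15 × 4.4118 × 60.909 × 74.091 × 82.5 = 2.4638 × 10^7
Final = 7.50 mM / 2.4638 × 10^7 = 3.044 × 10^-7 mM = 0.304 nM

0.304 nM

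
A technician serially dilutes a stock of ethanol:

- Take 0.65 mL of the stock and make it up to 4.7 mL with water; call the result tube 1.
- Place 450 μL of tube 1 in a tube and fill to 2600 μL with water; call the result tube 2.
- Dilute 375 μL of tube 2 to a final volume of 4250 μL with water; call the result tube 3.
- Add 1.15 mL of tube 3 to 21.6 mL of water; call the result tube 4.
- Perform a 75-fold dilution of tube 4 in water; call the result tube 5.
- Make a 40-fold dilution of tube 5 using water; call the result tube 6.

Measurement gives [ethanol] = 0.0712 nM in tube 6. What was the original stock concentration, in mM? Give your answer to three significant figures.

2.00 mM

Step 1: 0.65 mL brought to 4.7 mL → factor 4.7/0.65 = 7.2308
Step 2: 450 μL brought to 2600 μL → factor 2600/450 = 5.7778
Step 3: 375 μL brought to 4250 μL → factor 4250/375 = 11.333
Step 4: 1.15 mL + 21.6 mL = 22.75 mL total → factor 22.75/1.15 = 19.783
Step 5: 75-fold → factor 75
Step 6: 40-fold → factor 40
Overall dilution factor = 7.2308 × 5.7778 × 11.333 × 19.783 × 75 × 40 = 2.81 × 10^7
Stock = 0.0712 nM × 2.81 × 10^7 = 2.001 × 10^6 nM = 2.00 mM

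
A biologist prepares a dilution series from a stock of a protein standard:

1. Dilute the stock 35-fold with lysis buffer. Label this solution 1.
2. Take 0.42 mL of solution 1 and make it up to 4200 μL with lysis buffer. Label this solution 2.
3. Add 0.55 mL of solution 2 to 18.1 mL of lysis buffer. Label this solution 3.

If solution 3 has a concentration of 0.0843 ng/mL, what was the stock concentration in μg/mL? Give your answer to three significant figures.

Step 1: 35-fold → factor 35
Step 2: 0.42 mL brought to 4200 μL → factor 4.2/0.42 = 10
Step 3: 0.55 mL + 18.1 mL = 18.65 mL total → factor 18.65/0.55 = 33.909
Overall dilution factor = 35 × 10 × 33.909 = 11868
Stock = 0.0843 ng/mL × 11868 = 1000 ng/mL = 1.00 μg/mL

1.00 μg/mL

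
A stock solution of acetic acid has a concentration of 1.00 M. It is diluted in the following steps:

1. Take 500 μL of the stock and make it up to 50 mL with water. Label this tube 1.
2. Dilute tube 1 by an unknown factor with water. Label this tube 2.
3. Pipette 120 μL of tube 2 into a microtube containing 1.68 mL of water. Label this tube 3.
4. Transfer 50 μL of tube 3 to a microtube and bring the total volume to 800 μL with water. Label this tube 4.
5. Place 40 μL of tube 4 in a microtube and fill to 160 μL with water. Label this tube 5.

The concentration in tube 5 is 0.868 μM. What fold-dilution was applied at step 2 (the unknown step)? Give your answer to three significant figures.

12.0-fold

Step 1: 500 μL brought to 50 mL → factor 50000/500 = 100
Step 2: unknown factor x
Step 3: 120 μL + 1.68 mL = 1800 μL total → factor 1800/120 = 15
Step 4: 50 μL brought to 800 μL → factor 800/50 = 16
Step 5: 40 μL brought to 160 μL → factor 160/40 = 4
Product of known-step factors = 96000
Overall factor = 1.00 M / (0.868 μM) = 1.1521 × 10^6
x = 1.1521 × 10^6 / 96000 = 12.0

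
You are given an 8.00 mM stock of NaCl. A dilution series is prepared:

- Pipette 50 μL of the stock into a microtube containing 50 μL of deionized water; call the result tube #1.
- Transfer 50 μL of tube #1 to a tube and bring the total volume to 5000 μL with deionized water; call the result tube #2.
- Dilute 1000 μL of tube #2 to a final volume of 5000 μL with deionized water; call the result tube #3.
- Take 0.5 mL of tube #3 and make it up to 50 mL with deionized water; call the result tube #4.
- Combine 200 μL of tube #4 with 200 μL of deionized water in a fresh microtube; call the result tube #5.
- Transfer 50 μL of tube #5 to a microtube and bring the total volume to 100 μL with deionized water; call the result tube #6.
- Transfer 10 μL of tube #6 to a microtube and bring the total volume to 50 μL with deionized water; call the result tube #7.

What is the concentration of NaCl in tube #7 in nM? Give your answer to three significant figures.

4.00 nM

Step 1: 50 μL + 50 μL = 100 μL total → factor 100/50 = 2
Step 2: 50 μL brought to 5000 μL → factor 5000/50 = 100
Step 3: 1000 μL brought to 5000 μL → factor 5000/1000 = 5
Step 4: 0.5 mL brought to 50 mL → factor 50/0.5 = 100
Step 5: 200 μL + 200 μL = 400 μL total → factor 400/200 = 2
Step 6: 50 μL brought to 100 μL → factor 100/50 = 2
Step 7: 10 μL brought to 50 μL → factor 50/10 = 5
Overall dilution factor = 2 × 100 × 5 × 100 × 2 × 2 × 5 = 2 × 10^6
Final = 8.00 mM / 2 × 10^6 = 4.000 × 10^-6 mM = 4.00 nM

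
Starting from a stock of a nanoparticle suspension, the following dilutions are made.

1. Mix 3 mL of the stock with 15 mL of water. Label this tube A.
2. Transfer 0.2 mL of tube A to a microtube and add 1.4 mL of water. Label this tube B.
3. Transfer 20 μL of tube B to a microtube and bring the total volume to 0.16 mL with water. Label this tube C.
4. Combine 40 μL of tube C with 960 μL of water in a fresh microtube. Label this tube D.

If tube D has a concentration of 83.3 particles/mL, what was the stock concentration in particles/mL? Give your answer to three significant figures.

Step 1: 3 mL + 15 mL = 18 mL total → factor 18/3 = 6
Step 2: 0.2 mL + 1.4 mL = 1.6 mL total → factor 1.6/0.2 = 8
Step 3: 20 μL brought to 0.16 mL → factor 160/20 = 8
Step 4: 40 μL + 960 μL = 1000 μL total → factor 1000/40 = 25
Overall dilution factor = 6 × 8 × 8 × 25 = 9600
Stock = 83.3 particles/mL × 9600 = 8.00 × 10^5 particles/mL

8.00 × 10^5 particles/mL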